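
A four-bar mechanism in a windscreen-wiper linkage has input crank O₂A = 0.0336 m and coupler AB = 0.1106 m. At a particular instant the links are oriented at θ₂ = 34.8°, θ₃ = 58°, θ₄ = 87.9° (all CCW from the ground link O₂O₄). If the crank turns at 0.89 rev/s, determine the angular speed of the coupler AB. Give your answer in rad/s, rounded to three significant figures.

2.73

ω₂ = 5.592 rad/s (from 0.89 rev/s).
Differentiating the loop-closure r₂e^{iθ₂}+r₃e^{iθ₃}=r₁+r₄e^{iθ₄} gives r₂ω₂e^{iθ₂}+r₃ω₃e^{iθ₃}=r₄ω₄e^{iθ₄}.
Eliminating the other unknown: ω₃ = r₂ω₂ sin(θ₄−θ₂) / [r₃ sin(θ₃−θ₄)].
Numerator sine = +0.79968; denominator sine = -0.49849.
Result = 0.0336·5.592·(+0.79968) / (0.1106·(-0.49849)) = -2.7253 rad/s; magnitude 2.7253 rad/s.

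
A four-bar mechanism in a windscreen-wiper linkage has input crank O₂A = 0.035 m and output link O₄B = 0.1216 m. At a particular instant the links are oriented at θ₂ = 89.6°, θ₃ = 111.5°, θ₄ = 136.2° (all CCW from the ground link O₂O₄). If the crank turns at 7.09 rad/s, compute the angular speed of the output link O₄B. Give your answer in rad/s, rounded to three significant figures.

ω₂ = 7.09 rad/s
Differentiating the loop-closure r₂e^{iθ₂}+r₃e^{iθ₃}=r₁+r₄e^{iθ₄} gives r₂ω₂e^{iθ₂}+r₃ω₃e^{iθ₃}=r₄ω₄e^{iθ₄}.
Eliminating the other unknown: ω₄ = r₂ω₂ sin(θ₂−θ₃) / [r₄ sin(θ₄−θ₃)].
Numerator sine = -0.37299; denominator sine = +0.41787.
Result = 0.035·7.09·(-0.37299) / (0.1216·(+0.41787)) = -1.8215 rad/s; magnitude 1.8215 rad/s.

1.82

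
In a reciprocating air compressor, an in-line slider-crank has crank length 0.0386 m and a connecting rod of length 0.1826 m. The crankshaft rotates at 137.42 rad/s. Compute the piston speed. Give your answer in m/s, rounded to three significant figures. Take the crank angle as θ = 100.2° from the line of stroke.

5.02

ω = 137.4 rad/s
For an in-line slider-crank, x = r cosθ + √(L² − r² sin²θ), so v = −rω sinθ·[1 + r cosθ/√(L² − r² sin²θ)].
With r = 0.0386 m, L = 0.1826 m, θ = 100.2°: √(L² − r² sin²θ) = 0.1786 m.
v = −0.0386·137.4·0.98420·[1 + 0.0386·-0.17708/0.1786] = -5.0208 m/s.
|v| = 5.0208 m/s.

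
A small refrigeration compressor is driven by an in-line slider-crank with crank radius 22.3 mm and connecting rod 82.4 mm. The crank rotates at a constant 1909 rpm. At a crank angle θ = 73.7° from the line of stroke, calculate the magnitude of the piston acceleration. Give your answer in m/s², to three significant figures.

41.1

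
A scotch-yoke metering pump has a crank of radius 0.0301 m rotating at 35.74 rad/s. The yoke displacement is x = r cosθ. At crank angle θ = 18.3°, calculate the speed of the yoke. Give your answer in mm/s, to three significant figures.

338

ω = 35.74 rad/s
x = r cosθ ⇒ ẋ = −rω sinθ.
|v| = rω|sinθ| = 0.0301·35.74·|sin 18.3°| = 0.33778 m/s = 337.78 mm/s.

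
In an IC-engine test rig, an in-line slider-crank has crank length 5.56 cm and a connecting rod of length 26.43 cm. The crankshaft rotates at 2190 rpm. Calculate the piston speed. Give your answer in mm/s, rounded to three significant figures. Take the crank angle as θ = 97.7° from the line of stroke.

ω = 2π·2190/60 = 229.3 rad/s
For an in-line slider-crank, x = r cosθ + √(L² − r² sin²θ), so v = −rω sinθ·[1 + r cosθ/√(L² − r² sin²θ)].
With r = 0.0556 m, L = 0.2643 m, θ = 97.7°: √(L² − r² sin²θ) = 0.25849 m.
v = −0.0556·229.3·0.99098·[1 + 0.0556·-0.13399/0.25849] = -12.272 m/s.
|v| = 12.272 m/s = 12272 mm/s.

12300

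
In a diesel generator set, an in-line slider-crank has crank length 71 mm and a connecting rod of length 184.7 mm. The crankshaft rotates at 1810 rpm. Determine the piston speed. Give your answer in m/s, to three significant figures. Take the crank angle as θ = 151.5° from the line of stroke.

4.21

ω = 2π·1810/60 = 189.5 rad/s
For an in-line slider-crank, x = r cosθ + √(L² − r² sin²θ), so v = −rω sinθ·[1 + r cosθ/√(L² − r² sin²θ)].
With r = 0.071 m, L = 0.1847 m, θ = 151.5°: √(L² − r² sin²θ) = 0.18157 m.
v = −0.071·189.5·0.47716·[1 + 0.071·-0.87882/0.18157] = -4.2146 m/s.
|v| = 4.2146 m/s.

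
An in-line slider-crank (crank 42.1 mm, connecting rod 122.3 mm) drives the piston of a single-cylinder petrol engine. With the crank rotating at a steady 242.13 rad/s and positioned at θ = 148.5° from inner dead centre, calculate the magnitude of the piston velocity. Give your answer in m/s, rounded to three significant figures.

3.74

ω = 242.1 rad/s
For an in-line slider-crank, x = r cosθ + √(L² − r² sin²θ), so v = −rω sinθ·[1 + r cosθ/√(L² − r² sin²θ)].
With r = 0.0421 m, L = 0.1223 m, θ = 148.5°: √(L² − r² sin²θ) = 0.12031 m.
v = −0.0421·242.1·0.52250·[1 + 0.0421·-0.85264/0.12031] = -3.737 m/s.
|v| = 3.737 m/s.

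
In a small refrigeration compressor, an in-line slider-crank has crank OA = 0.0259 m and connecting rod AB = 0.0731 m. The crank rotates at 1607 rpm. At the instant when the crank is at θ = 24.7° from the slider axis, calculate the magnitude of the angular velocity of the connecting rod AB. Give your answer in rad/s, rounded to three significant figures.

54.8

ω = 168.3 rad/s (converted from 1607 rpm).
The rod makes angle φ with the slider axis where L sinφ = r sinθ; differentiating, L cosφ·φ̇ = r ω cosθ.
L cosφ = √(L² − r² sin²θ) = 0.072294 m.
|ω_rod| = r ω |cosθ| / √(L² − r² sin²θ) = 0.0259·168.3·0.90851/0.072294 = 54.773 rad/s.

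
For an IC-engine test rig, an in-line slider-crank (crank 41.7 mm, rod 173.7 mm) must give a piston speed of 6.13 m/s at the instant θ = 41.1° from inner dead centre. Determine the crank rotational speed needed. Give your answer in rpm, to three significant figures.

1800

For an in-line slider-crank, |v_piston| = rω|sinθ|·[1 + r cosθ/√(L² − r² sin²θ)].
With r = 0.0417 m, L = 0.1737 m, θ = 41.1°: the bracketed kinematic factor |dx/dθ| = 0.032435 m.
ω = v/|dx/dθ| = 6.13/0.032435 = 189 rad/s.
N = 60ω/(2π) = 1804.8 rpm.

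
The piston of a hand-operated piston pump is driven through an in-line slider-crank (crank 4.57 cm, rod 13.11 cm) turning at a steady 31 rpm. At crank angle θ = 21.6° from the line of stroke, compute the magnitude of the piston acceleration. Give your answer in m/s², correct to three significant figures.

0.574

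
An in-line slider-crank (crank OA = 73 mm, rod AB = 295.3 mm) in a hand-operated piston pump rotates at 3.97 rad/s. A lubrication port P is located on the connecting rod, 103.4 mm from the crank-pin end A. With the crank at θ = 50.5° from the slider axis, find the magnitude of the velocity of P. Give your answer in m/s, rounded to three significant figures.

ω = 3.97 rad/s.  Crank-pin speed |V_A| = rω = 0.28981 m/s, perpendicular to OA.
Rod angle: sinφ = −(r/L) sinθ ⇒ φ = -10.997°; ω_rod = −rω cosθ/√(L²−r²sin²θ) = -0.63593 rad/s.
V_P = V_A + ω_rod × AP, with AP = 0.1034 m along the rod.
Components: V_Px = −rω sinθ − a·ω_rod·sinφ = -0.23617 m/s;  V_Py = rω cosθ + a·ω_rod·cosφ = +0.11979 m/s.
|V_P| = √(V_Px² + V_Py²) = 0.26481 m/s.

0.265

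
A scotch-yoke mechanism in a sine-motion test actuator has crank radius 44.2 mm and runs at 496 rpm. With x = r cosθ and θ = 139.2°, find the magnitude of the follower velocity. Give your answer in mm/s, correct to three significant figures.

1500

ω = 51.94 rad/s (from 496 rpm).
x = r cosθ ⇒ ẋ = −rω sinθ.
|v| = rω|sinθ| = 0.0442·51.94·|sin 139.2°| = 1.5001 m/s = 1500.1 mm/s.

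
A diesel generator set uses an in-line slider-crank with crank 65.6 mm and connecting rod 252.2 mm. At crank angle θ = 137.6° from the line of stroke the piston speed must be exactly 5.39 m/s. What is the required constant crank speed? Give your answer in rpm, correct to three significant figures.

1450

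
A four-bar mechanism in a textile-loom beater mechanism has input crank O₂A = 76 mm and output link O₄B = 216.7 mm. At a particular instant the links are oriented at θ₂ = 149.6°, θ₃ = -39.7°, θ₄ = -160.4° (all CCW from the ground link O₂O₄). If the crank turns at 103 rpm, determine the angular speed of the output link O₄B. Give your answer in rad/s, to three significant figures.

0.711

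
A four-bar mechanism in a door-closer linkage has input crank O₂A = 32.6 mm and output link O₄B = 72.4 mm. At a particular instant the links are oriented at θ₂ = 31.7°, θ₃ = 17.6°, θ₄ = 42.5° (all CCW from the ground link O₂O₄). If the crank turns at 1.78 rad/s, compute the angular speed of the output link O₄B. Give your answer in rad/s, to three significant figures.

0.464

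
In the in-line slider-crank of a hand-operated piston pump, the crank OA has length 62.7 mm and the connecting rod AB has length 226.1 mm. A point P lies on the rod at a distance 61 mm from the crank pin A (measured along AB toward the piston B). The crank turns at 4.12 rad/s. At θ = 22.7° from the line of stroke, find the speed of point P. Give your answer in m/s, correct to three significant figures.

ω = 4.12 rad/s.  Crank-pin speed |V_A| = rω = 0.25832 m/s, perpendicular to OA.
Rod angle: sinφ = −(r/L) sinθ ⇒ φ = -6.143°; ω_rod = −rω cosθ/√(L²−r²sin²θ) = -1.0601 rad/s.
V_P = V_A + ω_rod × AP, with AP = 0.061 m along the rod.
Components: V_Px = −rω sinθ − a·ω_rod·sinφ = -0.10661 m/s;  V_Py = rω cosθ + a·ω_rod·cosφ = +0.17402 m/s.
|V_P| = √(V_Px² + V_Py²) = 0.20408 m/s.

0.204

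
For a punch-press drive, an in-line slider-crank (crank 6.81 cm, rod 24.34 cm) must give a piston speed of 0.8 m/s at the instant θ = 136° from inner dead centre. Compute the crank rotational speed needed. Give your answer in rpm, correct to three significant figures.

For an in-line slider-crank, |v_piston| = rω|sinθ|·[1 + r cosθ/√(L² − r² sin²θ)].
With r = 0.0681 m, L = 0.2434 m, θ = 136°: the bracketed kinematic factor |dx/dθ| = 0.0376 m.
ω = v/|dx/dθ| = 0.8/0.0376 = 21.276 rad/s.
N = 60ω/(2π) = 203.18 rpm.

203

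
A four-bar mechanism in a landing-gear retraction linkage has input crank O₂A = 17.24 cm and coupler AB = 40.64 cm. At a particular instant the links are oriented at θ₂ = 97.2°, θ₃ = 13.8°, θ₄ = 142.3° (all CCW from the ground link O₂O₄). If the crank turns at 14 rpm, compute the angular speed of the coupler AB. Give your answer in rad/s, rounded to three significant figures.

ω₂ = 1.466 rad/s (from 14 rpm).
Differentiating the loop-closure r₂e^{iθ₂}+r₃e^{iθ₃}=r₁+r₄e^{iθ₄} gives r₂ω₂e^{iθ₂}+r₃ω₃e^{iθ₃}=r₄ω₄e^{iθ₄}.
Eliminating the other unknown: ω₃ = r₂ω₂ sin(θ₄−θ₂) / [r₃ sin(θ₃−θ₄)].
Numerator sine = +0.70834; denominator sine = -0.78261.
Result = 0.1724·1.466·(+0.70834) / (0.4064·(-0.78261)) = -0.56291 rad/s; magnitude 0.56291 rad/s.

0.563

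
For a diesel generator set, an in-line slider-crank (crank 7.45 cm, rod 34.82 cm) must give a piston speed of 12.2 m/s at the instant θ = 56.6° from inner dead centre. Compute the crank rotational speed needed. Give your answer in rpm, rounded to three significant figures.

For an in-line slider-crank, |v_piston| = rω|sinθ|·[1 + r cosθ/√(L² − r² sin²θ)].
With r = 0.0745 m, L = 0.3482 m, θ = 56.6°: the bracketed kinematic factor |dx/dθ| = 0.069641 m.
ω = v/|dx/dθ| = 12.2/0.069641 = 175.18 rad/s.
N = 60ω/(2π) = 1672.9 rpm.

1670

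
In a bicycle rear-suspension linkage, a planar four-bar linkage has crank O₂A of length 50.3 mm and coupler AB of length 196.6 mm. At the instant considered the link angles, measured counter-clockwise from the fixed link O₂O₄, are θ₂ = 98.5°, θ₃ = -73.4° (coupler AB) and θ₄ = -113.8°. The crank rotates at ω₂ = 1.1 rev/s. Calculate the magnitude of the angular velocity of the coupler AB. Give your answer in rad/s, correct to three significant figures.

1.46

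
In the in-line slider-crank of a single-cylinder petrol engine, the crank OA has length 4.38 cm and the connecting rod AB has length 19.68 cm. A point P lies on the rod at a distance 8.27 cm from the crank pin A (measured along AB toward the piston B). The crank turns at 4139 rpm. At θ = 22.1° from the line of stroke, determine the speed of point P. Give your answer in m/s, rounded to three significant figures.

ω = 433.4 rad/s.  Crank-pin speed |V_A| = rω = 18.984 m/s, perpendicular to OA.
Rod angle: sinφ = −(r/L) sinθ ⇒ φ = -4.803°; ω_rod = −rω cosθ/√(L²−r²sin²θ) = -89.693 rad/s.
V_P = V_A + ω_rod × AP, with AP = 0.0827 m along the rod.
Components: V_Px = −rω sinθ − a·ω_rod·sinφ = -7.7635 m/s;  V_Py = rω cosθ + a·ω_rod·cosφ = +10.198 m/s.
|V_P| = √(V_Px² + V_Py²) = 12.817 m/s.

12.8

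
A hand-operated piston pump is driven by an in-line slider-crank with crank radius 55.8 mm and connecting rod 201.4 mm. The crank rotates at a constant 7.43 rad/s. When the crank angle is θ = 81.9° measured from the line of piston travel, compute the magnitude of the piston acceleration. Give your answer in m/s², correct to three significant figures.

0.417

ω = 7.43 rad/s
x(θ) = r cosθ + √(L² − r² sin²θ); with ω constant, a = ω²·d²x/dθ².
d²x/dθ² = −r cosθ − r²(cos2θ)/√u − r⁴ sin²2θ/(4u^{3/2}),  u = L² − r² sin²θ = 0.0375101 m².
Substituting r = 0.0558 m, L = 0.2014 m, θ = 81.9°: d²x/dθ² = +0.00755 m.
a = ω²·d²x/dθ² = (7.43)²·(+0.00755) = +0.4168 m/s²;  |a| = 0.4168 m/s².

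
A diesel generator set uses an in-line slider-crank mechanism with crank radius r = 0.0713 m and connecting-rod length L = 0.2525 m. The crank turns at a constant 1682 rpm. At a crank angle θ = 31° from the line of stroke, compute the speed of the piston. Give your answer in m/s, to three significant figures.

8.05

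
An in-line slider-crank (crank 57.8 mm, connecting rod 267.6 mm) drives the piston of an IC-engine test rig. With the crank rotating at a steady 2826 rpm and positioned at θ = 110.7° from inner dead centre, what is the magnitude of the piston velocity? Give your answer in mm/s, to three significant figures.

ω = 2π·2826/60 = 295.9 rad/s
For an in-line slider-crank, x = r cosθ + √(L² − r² sin²θ), so v = −rω sinθ·[1 + r cosθ/√(L² − r² sin²θ)].
With r = 0.0578 m, L = 0.2676 m, θ = 110.7°: √(L² − r² sin²θ) = 0.26208 m.
v = −0.0578·295.9·0.93544·[1 + 0.0578·-0.35347/0.26208] = -14.754 m/s.
|v| = 14.754 m/s = 14754 mm/s.

14800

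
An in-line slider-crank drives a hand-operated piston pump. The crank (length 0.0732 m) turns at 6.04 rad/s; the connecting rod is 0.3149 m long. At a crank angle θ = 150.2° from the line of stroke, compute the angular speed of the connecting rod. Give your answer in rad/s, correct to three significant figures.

ω = 6.04 rad/s
The rod makes angle φ with the slider axis where L sinφ = r sinθ; differentiating, L cosφ·φ̇ = r ω cosθ.
L cosφ = √(L² − r² sin²θ) = 0.31279 m.
|ω_rod| = r ω |cosθ| / √(L² − r² sin²θ) = 0.0732·6.04·0.86777/0.31279 = 1.2266 rad/s.

1.23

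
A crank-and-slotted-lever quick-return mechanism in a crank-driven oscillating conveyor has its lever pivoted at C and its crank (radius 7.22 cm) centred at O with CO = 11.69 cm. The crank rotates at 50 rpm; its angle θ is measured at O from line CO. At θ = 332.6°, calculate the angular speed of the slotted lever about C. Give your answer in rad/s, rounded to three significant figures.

1.96

ω = 5.236 rad/s (from 50 rpm).
Crank pin A relative to C: A = (d + r cosθ, r sinθ); lever angle φ = atan2(r sinθ, d + r cosθ).
Differentiating tanφ: φ̇ = rω(d cosθ + r)/(d² + r² + 2dr cosθ).
d² + r² + 2dr cosθ = |CA|² = 0.0338651 m²;  d cosθ + r = +0.17599 m.
|ω_lever| = |0.0722·5.236·+0.17599| / 0.0338651 = 1.9645 rad/s.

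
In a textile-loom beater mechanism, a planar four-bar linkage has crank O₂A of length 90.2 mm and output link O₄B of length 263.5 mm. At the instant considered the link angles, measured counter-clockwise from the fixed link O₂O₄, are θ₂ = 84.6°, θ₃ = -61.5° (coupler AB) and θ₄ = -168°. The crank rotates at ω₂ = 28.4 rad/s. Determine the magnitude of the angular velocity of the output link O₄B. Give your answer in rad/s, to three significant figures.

ω₂ = 28.4 rad/s
Differentiating the loop-closure r₂e^{iθ₂}+r₃e^{iθ₃}=r₁+r₄e^{iθ₄} gives r₂ω₂e^{iθ₂}+r₃ω₃e^{iθ₃}=r₄ω₄e^{iθ₄}.
Eliminating the other unknown: ω₄ = r₂ω₂ sin(θ₂−θ₃) / [r₄ sin(θ₄−θ₃)].
Numerator sine = +0.55775; denominator sine = -0.95882.
Result = 0.0902·28.4·(+0.55775) / (0.2635·(-0.95882)) = -5.6551 rad/s; magnitude 5.6551 rad/s.

5.66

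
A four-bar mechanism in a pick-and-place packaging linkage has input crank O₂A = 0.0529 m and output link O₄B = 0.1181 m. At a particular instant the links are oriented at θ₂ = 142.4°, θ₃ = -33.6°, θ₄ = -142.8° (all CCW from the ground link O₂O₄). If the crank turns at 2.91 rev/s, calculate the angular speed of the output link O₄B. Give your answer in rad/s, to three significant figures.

ω₂ = 18.28 rad/s (from 2.91 rev/s).
Differentiating the loop-closure r₂e^{iθ₂}+r₃e^{iθ₃}=r₁+r₄e^{iθ₄} gives r₂ω₂e^{iθ₂}+r₃ω₃e^{iθ₃}=r₄ω₄e^{iθ₄}.
Eliminating the other unknown: ω₄ = r₂ω₂ sin(θ₂−θ₃) / [r₄ sin(θ₄−θ₃)].
Numerator sine = +0.06976; denominator sine = -0.94438.
Result = 0.0529·18.28·(+0.06976) / (0.1181·(-0.94438)) = -0.60495 rad/s; magnitude 0.60495 rad/s.

0.605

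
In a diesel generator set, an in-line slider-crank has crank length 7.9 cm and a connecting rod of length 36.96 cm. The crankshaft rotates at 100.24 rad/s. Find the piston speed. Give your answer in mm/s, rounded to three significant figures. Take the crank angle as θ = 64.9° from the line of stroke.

7830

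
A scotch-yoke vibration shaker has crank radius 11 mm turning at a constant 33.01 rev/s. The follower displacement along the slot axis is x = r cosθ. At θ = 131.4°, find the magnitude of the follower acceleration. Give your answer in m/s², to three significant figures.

ω = 207.4 rad/s (from 33.01 rev/s).
x = r cosθ ⇒ ẍ = −rω² cosθ (ω constant).
|a| = rω²|cosθ| = 0.011·(207.4)²·|cos 131.4°| = 312.93 m/s².

313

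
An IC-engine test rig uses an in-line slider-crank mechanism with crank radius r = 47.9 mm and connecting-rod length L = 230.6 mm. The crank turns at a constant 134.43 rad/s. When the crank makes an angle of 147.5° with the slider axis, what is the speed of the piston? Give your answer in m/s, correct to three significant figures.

ω = 134.4 rad/s
For an in-line slider-crank, x = r cosθ + √(L² − r² sin²θ), so v = −rω sinθ·[1 + r cosθ/√(L² − r² sin²θ)].
With r = 0.0479 m, L = 0.2306 m, θ = 147.5°: √(L² − r² sin²θ) = 0.22916 m.
v = −0.0479·134.4·0.53730·[1 + 0.0479·-0.84339/0.22916] = -2.8499 m/s.
|v| = 2.8499 m/s.

2.85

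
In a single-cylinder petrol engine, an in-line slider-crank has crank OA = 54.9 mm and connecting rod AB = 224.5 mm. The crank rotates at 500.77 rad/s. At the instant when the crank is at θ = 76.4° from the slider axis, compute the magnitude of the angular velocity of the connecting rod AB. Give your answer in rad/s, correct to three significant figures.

ω = 500.8 rad/s
The rod makes angle φ with the slider axis where L sinφ = r sinθ; differentiating, L cosφ·φ̇ = r ω cosθ.
L cosφ = √(L² − r² sin²θ) = 0.21807 m.
|ω_rod| = r ω |cosθ| / √(L² − r² sin²θ) = 0.0549·500.8·0.23514/0.21807 = 29.645 rad/s.

29.6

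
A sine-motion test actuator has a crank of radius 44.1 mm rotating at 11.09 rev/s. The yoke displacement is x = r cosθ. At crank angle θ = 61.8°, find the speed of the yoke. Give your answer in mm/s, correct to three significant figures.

2710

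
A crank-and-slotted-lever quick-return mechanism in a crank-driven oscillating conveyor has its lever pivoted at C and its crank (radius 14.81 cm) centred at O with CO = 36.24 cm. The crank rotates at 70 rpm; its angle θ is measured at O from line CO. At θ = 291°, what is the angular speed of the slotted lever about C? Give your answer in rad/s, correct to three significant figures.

1.57

ω = 7.33 rad/s (from 70 rpm).
Crank pin A relative to C: A = (d + r cosθ, r sinθ); lever angle φ = atan2(r sinθ, d + r cosθ).
Differentiating tanφ: φ̇ = rω(d cosθ + r)/(d² + r² + 2dr cosθ).
d² + r² + 2dr cosθ = |CA|² = 0.191736 m²;  d cosθ + r = +0.27797 m.
|ω_lever| = |0.1481·7.33·+0.27797| / 0.191736 = 1.5739 rad/s.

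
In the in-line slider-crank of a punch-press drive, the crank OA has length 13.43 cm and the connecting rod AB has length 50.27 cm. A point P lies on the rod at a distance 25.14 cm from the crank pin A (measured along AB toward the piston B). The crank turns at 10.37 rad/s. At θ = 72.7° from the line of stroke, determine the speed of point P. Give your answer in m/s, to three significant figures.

1.40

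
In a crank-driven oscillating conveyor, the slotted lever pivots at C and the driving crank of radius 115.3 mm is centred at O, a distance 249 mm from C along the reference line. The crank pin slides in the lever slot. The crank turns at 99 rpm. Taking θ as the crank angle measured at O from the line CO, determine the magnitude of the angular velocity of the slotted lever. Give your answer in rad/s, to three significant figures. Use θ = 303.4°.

ω = 10.37 rad/s (from 99 rpm).
Crank pin A relative to C: A = (d + r cosθ, r sinθ); lever angle φ = atan2(r sinθ, d + r cosθ).
Differentiating tanφ: φ̇ = rω(d cosθ + r)/(d² + r² + 2dr cosθ).
d² + r² + 2dr cosθ = |CA|² = 0.106903 m²;  d cosθ + r = +0.25237 m.
|ω_lever| = |0.1153·10.37·+0.25237| / 0.106903 = 2.8219 rad/s.

2.82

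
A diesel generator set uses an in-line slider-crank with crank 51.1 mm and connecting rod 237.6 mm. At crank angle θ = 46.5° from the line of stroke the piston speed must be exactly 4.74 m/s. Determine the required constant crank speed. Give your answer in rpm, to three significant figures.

For an in-line slider-crank, |v_piston| = rω|sinθ|·[1 + r cosθ/√(L² − r² sin²θ)].
With r = 0.0511 m, L = 0.2376 m, θ = 46.5°: the bracketed kinematic factor |dx/dθ| = 0.042622 m.
ω = v/|dx/dθ| = 4.74/0.042622 = 111.21 rad/s.
N = 60ω/(2π) = 1062 rpm.

1060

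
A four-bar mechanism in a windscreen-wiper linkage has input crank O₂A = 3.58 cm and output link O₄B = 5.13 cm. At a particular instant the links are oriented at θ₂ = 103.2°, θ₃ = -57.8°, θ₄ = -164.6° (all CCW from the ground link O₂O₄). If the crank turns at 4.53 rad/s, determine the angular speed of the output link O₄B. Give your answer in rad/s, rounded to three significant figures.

1.08

ω₂ = 4.53 rad/s
Differentiating the loop-closure r₂e^{iθ₂}+r₃e^{iθ₃}=r₁+r₄e^{iθ₄} gives r₂ω₂e^{iθ₂}+r₃ω₃e^{iθ₃}=r₄ω₄e^{iθ₄}.
Eliminating the other unknown: ω₄ = r₂ω₂ sin(θ₂−θ₃) / [r₄ sin(θ₄−θ₃)].
Numerator sine = +0.32557; denominator sine = -0.95732.
Result = 0.0358·4.53·(+0.32557) / (0.0513·(-0.95732)) = -1.0751 rad/s; magnitude 1.0751 rad/s.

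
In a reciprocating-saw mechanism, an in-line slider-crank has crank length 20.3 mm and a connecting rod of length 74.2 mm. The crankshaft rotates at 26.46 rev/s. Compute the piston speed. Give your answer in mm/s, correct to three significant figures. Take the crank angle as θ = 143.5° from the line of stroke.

1560

ω = 2π·26.5 = 166.3 rad/s
For an in-line slider-crank, x = r cosθ + √(L² − r² sin²θ), so v = −rω sinθ·[1 + r cosθ/√(L² − r² sin²θ)].
With r = 0.0203 m, L = 0.0742 m, θ = 143.5°: √(L² − r² sin²θ) = 0.073211 m.
v = −0.0203·166.3·0.59482·[1 + 0.0203·-0.80386/0.073211] = -1.56 m/s.
|v| = 1.56 m/s = 1560 mm/s.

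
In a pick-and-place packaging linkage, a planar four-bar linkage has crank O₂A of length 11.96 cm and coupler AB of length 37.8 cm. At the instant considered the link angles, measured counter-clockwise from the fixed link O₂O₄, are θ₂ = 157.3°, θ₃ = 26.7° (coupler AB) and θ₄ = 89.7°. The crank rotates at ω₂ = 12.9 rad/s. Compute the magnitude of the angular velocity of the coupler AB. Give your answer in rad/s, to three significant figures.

4.24

ω₂ = 12.9 rad/s
Differentiating the loop-closure r₂e^{iθ₂}+r₃e^{iθ₃}=r₁+r₄e^{iθ₄} gives r₂ω₂e^{iθ₂}+r₃ω₃e^{iθ₃}=r₄ω₄e^{iθ₄}.
Eliminating the other unknown: ω₃ = r₂ω₂ sin(θ₄−θ₂) / [r₃ sin(θ₃−θ₄)].
Numerator sine = -0.92455; denominator sine = -0.89101.
Result = 0.1196·12.9·(-0.92455) / (0.378·(-0.89101)) = +4.2352 rad/s; magnitude 4.2352 rad/s.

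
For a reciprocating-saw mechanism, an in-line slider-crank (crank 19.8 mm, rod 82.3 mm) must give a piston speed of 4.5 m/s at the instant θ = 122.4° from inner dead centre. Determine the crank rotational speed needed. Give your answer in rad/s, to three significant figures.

For an in-line slider-crank, |v_piston| = rω|sinθ|·[1 + r cosθ/√(L² − r² sin²θ)].
With r = 0.0198 m, L = 0.0823 m, θ = 122.4°: the bracketed kinematic factor |dx/dθ| = 0.014517 m.
ω = v/|dx/dθ| = 4.5/0.014517 = 309.99 rad/s.

310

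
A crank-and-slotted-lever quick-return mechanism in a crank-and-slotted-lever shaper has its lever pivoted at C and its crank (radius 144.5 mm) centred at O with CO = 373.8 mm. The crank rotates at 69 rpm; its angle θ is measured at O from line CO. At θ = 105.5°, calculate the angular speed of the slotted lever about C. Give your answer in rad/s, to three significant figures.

0.354

ω = 7.226 rad/s (from 69 rpm).
Crank pin A relative to C: A = (d + r cosθ, r sinθ); lever angle φ = atan2(r sinθ, d + r cosθ).
Differentiating tanφ: φ̇ = rω(d cosθ + r)/(d² + r² + 2dr cosθ).
d² + r² + 2dr cosθ = |CA|² = 0.131737 m²;  d cosθ + r = +0.044606 m.
|ω_lever| = |0.1445·7.226·+0.044606| / 0.131737 = 0.35354 rad/s.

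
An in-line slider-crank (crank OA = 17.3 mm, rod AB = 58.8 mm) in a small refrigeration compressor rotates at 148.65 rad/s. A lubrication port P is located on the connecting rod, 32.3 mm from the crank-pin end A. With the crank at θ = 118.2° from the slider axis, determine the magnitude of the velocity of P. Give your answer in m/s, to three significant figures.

2.16

ω = 148.7 rad/s.  Crank-pin speed |V_A| = rω = 2.5716 m/s, perpendicular to OA.
Rod angle: sinφ = −(r/L) sinθ ⇒ φ = -15.028°; ω_rod = −rω cosθ/√(L²−r²sin²θ) = +21.399 rad/s.
V_P = V_A + ω_rod × AP, with AP = 0.0323 m along the rod.
Components: V_Px = −rω sinθ − a·ω_rod·sinφ = -2.0872 m/s;  V_Py = rω cosθ + a·ω_rod·cosφ = -0.54768 m/s.
|V_P| = √(V_Px² + V_Py²) = 2.1578 m/s.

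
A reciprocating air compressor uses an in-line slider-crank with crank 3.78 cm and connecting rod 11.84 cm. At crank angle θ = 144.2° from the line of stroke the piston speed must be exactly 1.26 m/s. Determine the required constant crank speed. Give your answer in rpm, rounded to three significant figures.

739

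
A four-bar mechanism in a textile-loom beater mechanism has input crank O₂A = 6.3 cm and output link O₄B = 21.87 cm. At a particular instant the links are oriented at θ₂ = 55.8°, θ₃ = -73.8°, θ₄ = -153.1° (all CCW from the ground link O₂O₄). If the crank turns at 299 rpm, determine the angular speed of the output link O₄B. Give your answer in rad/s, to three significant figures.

7.07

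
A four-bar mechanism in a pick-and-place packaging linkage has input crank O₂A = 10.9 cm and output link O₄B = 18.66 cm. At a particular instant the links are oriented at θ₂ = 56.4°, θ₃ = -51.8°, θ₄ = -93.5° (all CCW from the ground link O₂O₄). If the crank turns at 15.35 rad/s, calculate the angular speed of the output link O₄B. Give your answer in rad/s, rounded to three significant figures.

ω₂ = 15.35 rad/s
Differentiating the loop-closure r₂e^{iθ₂}+r₃e^{iθ₃}=r₁+r₄e^{iθ₄} gives r₂ω₂e^{iθ₂}+r₃ω₃e^{iθ₃}=r₄ω₄e^{iθ₄}.
Eliminating the other unknown: ω₄ = r₂ω₂ sin(θ₂−θ₃) / [r₄ sin(θ₄−θ₃)].
Numerator sine = +0.94997; denominator sine = -0.66523.
Result = 0.109·15.35·(+0.94997) / (0.1866·(-0.66523)) = -12.804 rad/s; magnitude 12.804 rad/s.

12.8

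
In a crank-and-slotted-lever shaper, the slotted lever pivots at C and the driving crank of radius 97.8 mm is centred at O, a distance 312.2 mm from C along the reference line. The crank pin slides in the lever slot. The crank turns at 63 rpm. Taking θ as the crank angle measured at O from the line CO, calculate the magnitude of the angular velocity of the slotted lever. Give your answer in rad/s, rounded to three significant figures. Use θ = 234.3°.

ω = 6.597 rad/s (from 63 rpm).
Crank pin A relative to C: A = (d + r cosθ, r sinθ); lever angle φ = atan2(r sinθ, d + r cosθ).
Differentiating tanφ: φ̇ = rω(d cosθ + r)/(d² + r² + 2dr cosθ).
d² + r² + 2dr cosθ = |CA|² = 0.071399 m²;  d cosθ + r = -0.084382 m.
|ω_lever| = |0.0978·6.597·-0.084382| / 0.071399 = 0.76254 rad/s.

0.763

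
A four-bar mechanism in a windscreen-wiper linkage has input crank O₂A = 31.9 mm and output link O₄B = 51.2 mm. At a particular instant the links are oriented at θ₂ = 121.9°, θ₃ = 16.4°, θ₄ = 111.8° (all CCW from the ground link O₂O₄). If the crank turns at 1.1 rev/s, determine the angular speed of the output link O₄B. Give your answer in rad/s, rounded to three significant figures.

4.17

ω₂ = 6.912 rad/s (from 1.1 rev/s).
Differentiating the loop-closure r₂e^{iθ₂}+r₃e^{iθ₃}=r₁+r₄e^{iθ₄} gives r₂ω₂e^{iθ₂}+r₃ω₃e^{iθ₃}=r₄ω₄e^{iθ₄}.
Eliminating the other unknown: ω₄ = r₂ω₂ sin(θ₂−θ₃) / [r₄ sin(θ₄−θ₃)].
Numerator sine = +0.96363; denominator sine = +0.99556.
Result = 0.0319·6.912·(+0.96363) / (0.0512·(+0.99556)) = +4.1681 rad/s; magnitude 4.1681 rad/s.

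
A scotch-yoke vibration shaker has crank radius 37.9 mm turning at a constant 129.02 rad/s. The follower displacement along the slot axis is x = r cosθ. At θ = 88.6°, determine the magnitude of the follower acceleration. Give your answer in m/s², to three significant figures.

15.4

ω = 129 rad/s
x = r cosθ ⇒ ẍ = −rω² cosθ (ω constant).
|a| = rω²|cosθ| = 0.0379·(129)²·|cos 88.6°| = 15.414 m/s².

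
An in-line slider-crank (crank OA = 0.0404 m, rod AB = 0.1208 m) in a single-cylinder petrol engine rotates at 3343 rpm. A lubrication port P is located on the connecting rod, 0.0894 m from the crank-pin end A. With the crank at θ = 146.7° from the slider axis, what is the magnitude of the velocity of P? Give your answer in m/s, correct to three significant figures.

ω = 350.1 rad/s.  Crank-pin speed |V_A| = rω = 14.143 m/s, perpendicular to OA.
Rod angle: sinφ = −(r/L) sinθ ⇒ φ = -10.580°; ω_rod = −rω cosθ/√(L²−r²sin²θ) = +99.548 rad/s.
V_P = V_A + ω_rod × AP, with AP = 0.0894 m along the rod.
Components: V_Px = −rω sinθ − a·ω_rod·sinφ = -6.1308 m/s;  V_Py = rω cosθ + a·ω_rod·cosφ = -3.0727 m/s.
|V_P| = √(V_Px² + V_Py²) = 6.8577 m/s.

6.86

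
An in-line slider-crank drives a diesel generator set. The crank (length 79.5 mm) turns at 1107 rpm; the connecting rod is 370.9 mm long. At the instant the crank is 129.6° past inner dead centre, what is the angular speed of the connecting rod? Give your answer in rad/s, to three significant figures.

ω = 115.9 rad/s (converted from 1107 rpm).
The rod makes angle φ with the slider axis where L sinφ = r sinθ; differentiating, L cosφ·φ̇ = r ω cosθ.
L cosφ = √(L² − r² sin²θ) = 0.36581 m.
|ω_rod| = r ω |cosθ| / √(L² − r² sin²θ) = 0.0795·115.9·0.63742/0.36581 = 16.059 rad/s.

16.1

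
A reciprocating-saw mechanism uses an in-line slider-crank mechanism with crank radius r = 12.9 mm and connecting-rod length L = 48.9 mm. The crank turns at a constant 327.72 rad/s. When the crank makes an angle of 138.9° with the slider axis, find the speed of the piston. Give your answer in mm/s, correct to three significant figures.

2220

ω = 327.7 rad/s
For an in-line slider-crank, x = r cosθ + √(L² − r² sin²θ), so v = −rω sinθ·[1 + r cosθ/√(L² − r² sin²θ)].
With r = 0.0129 m, L = 0.0489 m, θ = 138.9°: √(L² − r² sin²θ) = 0.048159 m.
v = −0.0129·327.7·0.65738·[1 + 0.0129·-0.75356/0.048159] = -2.2181 m/s.
|v| = 2.2181 m/s = 2218.1 mm/s.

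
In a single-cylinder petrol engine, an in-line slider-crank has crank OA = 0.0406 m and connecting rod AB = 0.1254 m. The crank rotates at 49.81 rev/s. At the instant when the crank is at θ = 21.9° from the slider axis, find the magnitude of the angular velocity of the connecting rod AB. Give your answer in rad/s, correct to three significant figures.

94.7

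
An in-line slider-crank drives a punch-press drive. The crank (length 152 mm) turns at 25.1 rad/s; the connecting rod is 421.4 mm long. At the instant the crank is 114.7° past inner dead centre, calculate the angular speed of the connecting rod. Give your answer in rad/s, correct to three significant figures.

4.00

ω = 25.1 rad/s
The rod makes angle φ with the slider axis where L sinφ = r sinθ; differentiating, L cosφ·φ̇ = r ω cosθ.
L cosφ = √(L² − r² sin²θ) = 0.39813 m.
|ω_rod| = r ω |cosθ| / √(L² − r² sin²θ) = 0.152·25.1·0.41787/0.39813 = 4.0043 rad/s.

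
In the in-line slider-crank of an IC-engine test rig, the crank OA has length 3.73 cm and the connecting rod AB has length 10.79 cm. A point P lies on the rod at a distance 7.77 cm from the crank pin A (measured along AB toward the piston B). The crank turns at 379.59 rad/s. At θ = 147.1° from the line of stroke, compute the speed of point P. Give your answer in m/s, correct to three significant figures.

ω = 379.6 rad/s.  Crank-pin speed |V_A| = rω = 14.159 m/s, perpendicular to OA.
Rod angle: sinφ = −(r/L) sinθ ⇒ φ = -10.823°; ω_rod = −rω cosθ/√(L²−r²sin²θ) = +112.17 rad/s.
V_P = V_A + ω_rod × AP, with AP = 0.0777 m along the rod.
Components: V_Px = −rω sinθ − a·ω_rod·sinφ = -6.0541 m/s;  V_Py = rω cosθ + a·ω_rod·cosφ = -3.3273 m/s.
|V_P| = √(V_Px² + V_Py²) = 6.9082 m/s.

6.91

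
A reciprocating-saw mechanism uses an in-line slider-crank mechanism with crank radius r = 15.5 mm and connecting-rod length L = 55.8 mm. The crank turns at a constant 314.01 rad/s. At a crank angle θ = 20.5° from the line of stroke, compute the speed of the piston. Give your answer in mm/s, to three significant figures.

2150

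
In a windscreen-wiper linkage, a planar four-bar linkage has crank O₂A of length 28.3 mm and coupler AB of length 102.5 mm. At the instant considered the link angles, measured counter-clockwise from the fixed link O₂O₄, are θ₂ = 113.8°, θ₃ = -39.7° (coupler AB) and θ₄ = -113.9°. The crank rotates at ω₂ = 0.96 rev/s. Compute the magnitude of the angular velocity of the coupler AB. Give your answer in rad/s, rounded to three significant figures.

ω₂ = 6.032 rad/s (from 0.96 rev/s).
Differentiating the loop-closure r₂e^{iθ₂}+r₃e^{iθ₃}=r₁+r₄e^{iθ₄} gives r₂ω₂e^{iθ₂}+r₃ω₃e^{iθ₃}=r₄ω₄e^{iθ₄}.
Eliminating the other unknown: ω₃ = r₂ω₂ sin(θ₄−θ₂) / [r₃ sin(θ₃−θ₄)].
Numerator sine = +0.73963; denominator sine = +0.96222.
Result = 0.0283·6.032·(+0.73963) / (0.1025·(+0.96222)) = +1.2801 rad/s; magnitude 1.2801 rad/s.

1.28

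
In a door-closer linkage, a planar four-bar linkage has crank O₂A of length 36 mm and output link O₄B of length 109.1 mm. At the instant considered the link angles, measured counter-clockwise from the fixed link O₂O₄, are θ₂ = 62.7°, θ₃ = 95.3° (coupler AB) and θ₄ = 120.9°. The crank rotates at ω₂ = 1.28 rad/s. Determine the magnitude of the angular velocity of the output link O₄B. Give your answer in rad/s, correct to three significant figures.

ω₂ = 1.28 rad/s
Differentiating the loop-closure r₂e^{iθ₂}+r₃e^{iθ₃}=r₁+r₄e^{iθ₄} gives r₂ω₂e^{iθ₂}+r₃ω₃e^{iθ₃}=r₄ω₄e^{iθ₄}.
Eliminating the other unknown: ω₄ = r₂ω₂ sin(θ₂−θ₃) / [r₄ sin(θ₄−θ₃)].
Numerator sine = -0.53877; denominator sine = +0.43209.
Result = 0.036·1.28·(-0.53877) / (0.1091·(+0.43209)) = -0.52665 rad/s; magnitude 0.52665 rad/s.

0.527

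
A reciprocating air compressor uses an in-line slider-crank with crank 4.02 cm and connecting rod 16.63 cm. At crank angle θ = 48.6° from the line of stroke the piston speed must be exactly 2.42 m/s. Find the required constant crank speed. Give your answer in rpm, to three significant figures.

For an in-line slider-crank, |v_piston| = rω|sinθ|·[1 + r cosθ/√(L² − r² sin²θ)].
With r = 0.0402 m, L = 0.1663 m, θ = 48.6°: the bracketed kinematic factor |dx/dθ| = 0.035056 m.
ω = v/|dx/dθ| = 2.42/0.035056 = 69.032 rad/s.
N = 60ω/(2π) = 659.21 rpm.

659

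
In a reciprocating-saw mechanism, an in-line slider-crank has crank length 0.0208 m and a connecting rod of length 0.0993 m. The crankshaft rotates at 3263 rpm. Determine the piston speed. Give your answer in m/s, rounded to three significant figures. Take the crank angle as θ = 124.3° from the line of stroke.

ω = 2π·3263/60 = 341.7 rad/s
For an in-line slider-crank, x = r cosθ + √(L² − r² sin²θ), so v = −rω sinθ·[1 + r cosθ/√(L² − r² sin²θ)].
With r = 0.0208 m, L = 0.0993 m, θ = 124.3°: √(L² − r² sin²θ) = 0.097802 m.
v = −0.0208·341.7·0.82610·[1 + 0.0208·-0.56353/0.097802] = -5.1677 m/s.
|v| = 5.1677 m/s.

5.17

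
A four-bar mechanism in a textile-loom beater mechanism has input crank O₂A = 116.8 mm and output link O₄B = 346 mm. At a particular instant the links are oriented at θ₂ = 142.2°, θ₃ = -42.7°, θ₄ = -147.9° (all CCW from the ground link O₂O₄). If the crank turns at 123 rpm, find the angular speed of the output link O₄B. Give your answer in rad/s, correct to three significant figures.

ω₂ = 12.88 rad/s (from 123 rpm).
Differentiating the loop-closure r₂e^{iθ₂}+r₃e^{iθ₃}=r₁+r₄e^{iθ₄} gives r₂ω₂e^{iθ₂}+r₃ω₃e^{iθ₃}=r₄ω₄e^{iθ₄}.
Eliminating the other unknown: ω₄ = r₂ω₂ sin(θ₂−θ₃) / [r₄ sin(θ₄−θ₃)].
Numerator sine = -0.08542; denominator sine = -0.96502.
Result = 0.1168·12.88·(-0.08542) / (0.346·(-0.96502)) = +0.38487 rad/s; magnitude 0.38487 rad/s.

0.385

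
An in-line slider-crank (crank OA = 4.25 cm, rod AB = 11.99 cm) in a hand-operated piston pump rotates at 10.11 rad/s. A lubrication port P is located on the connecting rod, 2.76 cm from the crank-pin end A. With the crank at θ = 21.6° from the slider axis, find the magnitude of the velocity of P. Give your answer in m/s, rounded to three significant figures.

ω = 10.11 rad/s.  Crank-pin speed |V_A| = rω = 0.42968 m/s, perpendicular to OA.
Rod angle: sinφ = −(r/L) sinθ ⇒ φ = -7.498°; ω_rod = −rω cosθ/√(L²−r²sin²θ) = -3.3607 rad/s.
V_P = V_A + ω_rod × AP, with AP = 0.0276 m along the rod.
Components: V_Px = −rω sinθ − a·ω_rod·sinφ = -0.17028 m/s;  V_Py = rω cosθ + a·ω_rod·cosφ = +0.30754 m/s.
|V_P| = √(V_Px² + V_Py²) = 0.35153 m/s.

0.352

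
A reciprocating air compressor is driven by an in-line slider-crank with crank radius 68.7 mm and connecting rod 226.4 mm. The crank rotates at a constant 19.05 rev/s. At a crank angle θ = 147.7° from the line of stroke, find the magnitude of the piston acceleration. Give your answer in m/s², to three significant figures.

ω = 2π·19.1 = 119.7 rad/s
x(θ) = r cosθ + √(L² − r² sin²θ); with ω constant, a = ω²·d²x/dθ².
d²x/dθ² = −r cosθ − r²(cos2θ)/√u − r⁴ sin²2θ/(4u^{3/2}),  u = L² − r² sin²θ = 0.0499093 m².
Substituting r = 0.0687 m, L = 0.2264 m, θ = 147.7°: d²x/dθ² = +0.0486 m.
a = ω²·d²x/dθ² = (119.7)²·(+0.0486) = +696.29 m/s²;  |a| = 696.29 m/s².

696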